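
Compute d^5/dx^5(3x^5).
360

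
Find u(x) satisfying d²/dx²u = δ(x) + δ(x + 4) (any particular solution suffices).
\frac{|x|}{2} + \frac{|x + 4|}{2}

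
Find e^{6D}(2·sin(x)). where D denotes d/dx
2 \sin{\left(x + 6 \right)}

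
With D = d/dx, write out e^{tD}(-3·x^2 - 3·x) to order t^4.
- 3 t^{2} - 3 t \left(2 x + 1\right) - 3 x^{2} - 3 x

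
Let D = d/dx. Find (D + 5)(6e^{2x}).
42 e^{2 x}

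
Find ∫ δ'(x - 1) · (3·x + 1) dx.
-3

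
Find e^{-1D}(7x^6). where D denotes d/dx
7 x^{6} - 42 x^{5} + 105 x^{4} - 140 x^{3} + 105 x^{2} - 42 x + 7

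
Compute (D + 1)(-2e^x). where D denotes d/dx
- 4 e^{x}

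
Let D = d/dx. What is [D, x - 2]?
1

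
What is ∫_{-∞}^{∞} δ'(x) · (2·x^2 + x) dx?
-1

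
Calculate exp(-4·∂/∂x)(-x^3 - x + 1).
- x^{3} + 12 x^{2} - 49 x + 69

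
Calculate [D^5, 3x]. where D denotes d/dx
15D^{4}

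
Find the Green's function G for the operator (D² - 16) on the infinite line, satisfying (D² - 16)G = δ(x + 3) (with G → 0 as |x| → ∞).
-\frac{e^{-4|x + 3|}}{8}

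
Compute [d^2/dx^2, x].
2\frac{d}{dx}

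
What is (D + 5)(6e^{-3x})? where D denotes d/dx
12 e^{- 3 x}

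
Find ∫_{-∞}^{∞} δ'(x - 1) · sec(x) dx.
- \tan{\left(1 \right)} \sec{\left(1 \right)}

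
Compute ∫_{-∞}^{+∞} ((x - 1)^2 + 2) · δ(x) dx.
3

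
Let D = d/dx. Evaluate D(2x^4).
8 x^{3}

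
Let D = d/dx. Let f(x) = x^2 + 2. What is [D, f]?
2 x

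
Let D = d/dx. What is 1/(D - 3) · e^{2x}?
- e^{2 x}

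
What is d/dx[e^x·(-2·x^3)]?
2 x^{2} \left(- x - 3\right) e^{x}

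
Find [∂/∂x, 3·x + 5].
3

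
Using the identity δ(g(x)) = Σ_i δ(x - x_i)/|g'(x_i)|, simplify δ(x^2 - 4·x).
\frac{\delta(x - 4) + \delta(x)}{4}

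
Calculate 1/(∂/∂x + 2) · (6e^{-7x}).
- \frac{6 e^{- 7 x}}{5}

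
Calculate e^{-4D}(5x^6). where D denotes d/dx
5 x^{6} - 120 x^{5} + 1200 x^{4} - 6400 x^{3} + 19200 x^{2} - 30720 x + 20480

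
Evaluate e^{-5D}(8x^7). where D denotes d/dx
8 x^{7} - 280 x^{6} + 4200 x^{5} - 35000 x^{4} + 175000 x^{3} - 525000 x^{2} + 875000 x - 625000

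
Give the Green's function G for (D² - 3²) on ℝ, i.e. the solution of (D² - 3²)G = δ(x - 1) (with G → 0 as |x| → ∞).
-\frac{e^{-3|x - 1|}}{6}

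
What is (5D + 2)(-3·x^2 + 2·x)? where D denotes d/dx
- 6 x^{2} - 26 x + 10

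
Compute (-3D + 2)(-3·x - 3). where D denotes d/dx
3 - 6 x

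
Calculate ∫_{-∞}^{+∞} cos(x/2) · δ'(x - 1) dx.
\frac{\sin{\left(\frac{1}{2} \right)}}{2}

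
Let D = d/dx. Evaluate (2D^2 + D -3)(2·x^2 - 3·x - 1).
- 6 x^{2} + 13 x + 8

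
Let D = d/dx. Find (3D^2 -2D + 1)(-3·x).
6 - 3 x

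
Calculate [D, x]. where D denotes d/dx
1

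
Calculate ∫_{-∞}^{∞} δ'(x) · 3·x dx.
-3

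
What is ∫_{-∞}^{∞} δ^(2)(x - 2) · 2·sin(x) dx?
- 2 \sin{\left(2 \right)}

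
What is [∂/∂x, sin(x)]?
\cos{\left(x \right)}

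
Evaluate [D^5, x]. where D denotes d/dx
5D^{4}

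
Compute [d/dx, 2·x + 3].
2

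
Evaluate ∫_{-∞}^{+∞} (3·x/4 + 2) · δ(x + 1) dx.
\frac{5}{4}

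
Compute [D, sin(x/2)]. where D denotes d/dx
\frac{\cos{\left(\frac{x}{2} \right)}}{2}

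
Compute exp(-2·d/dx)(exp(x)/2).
\frac{e^{x - 2}}{2}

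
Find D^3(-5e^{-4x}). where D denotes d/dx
320 e^{- 4 x}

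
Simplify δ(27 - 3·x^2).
\frac{\delta(x - 3) + \delta(x + 3)}{18}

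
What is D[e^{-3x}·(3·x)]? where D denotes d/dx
3 \left(1 - 3 x\right) e^{- 3 x}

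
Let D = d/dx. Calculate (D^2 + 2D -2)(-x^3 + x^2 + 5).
2 x^{3} - 8 x^{2} - 2 x - 8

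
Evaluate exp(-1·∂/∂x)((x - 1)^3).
x^{3} - 6 x^{2} + 12 x - 8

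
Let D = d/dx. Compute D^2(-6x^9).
- 432 x^{7}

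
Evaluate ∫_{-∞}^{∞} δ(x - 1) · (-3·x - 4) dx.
-7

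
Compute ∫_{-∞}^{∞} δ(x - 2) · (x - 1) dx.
1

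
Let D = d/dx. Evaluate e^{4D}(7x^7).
7 x^{7} + 196 x^{6} + 2352 x^{5} + 15680 x^{4} + 62720 x^{3} + 150528 x^{2} + 200704 x + 114688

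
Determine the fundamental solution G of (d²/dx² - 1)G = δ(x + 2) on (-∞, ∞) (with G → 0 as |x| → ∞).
-\frac{e^{-|x + 2|}}{2}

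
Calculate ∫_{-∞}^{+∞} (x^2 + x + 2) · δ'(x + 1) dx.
1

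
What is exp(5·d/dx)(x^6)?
x^{6} + 30 x^{5} + 375 x^{4} + 2500 x^{3} + 9375 x^{2} + 18750 x + 15625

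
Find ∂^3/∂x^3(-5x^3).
-30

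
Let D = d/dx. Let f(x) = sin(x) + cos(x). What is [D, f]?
- \sin{\left(x \right)} + \cos{\left(x \right)}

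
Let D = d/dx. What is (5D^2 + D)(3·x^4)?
12 x^{2} \left(x + 15\right)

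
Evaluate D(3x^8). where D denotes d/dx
24 x^{7}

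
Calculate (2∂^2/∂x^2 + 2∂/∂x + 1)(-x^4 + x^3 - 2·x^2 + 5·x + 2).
- x^{4} - 7 x^{3} - 20 x^{2} + 9 x + 4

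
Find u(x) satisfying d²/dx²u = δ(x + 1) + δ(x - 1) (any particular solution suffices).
\frac{|x + 1|}{2} + \frac{|x - 1|}{2}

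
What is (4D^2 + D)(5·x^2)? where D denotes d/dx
10 x + 40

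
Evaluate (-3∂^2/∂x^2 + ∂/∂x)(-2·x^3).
6 x \left(6 - x\right)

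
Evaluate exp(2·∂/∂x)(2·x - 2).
2 x + 2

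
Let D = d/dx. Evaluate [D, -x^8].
- 8 x^{7}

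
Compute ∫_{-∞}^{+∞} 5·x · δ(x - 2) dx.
10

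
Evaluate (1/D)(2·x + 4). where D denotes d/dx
x^{2} + 4 x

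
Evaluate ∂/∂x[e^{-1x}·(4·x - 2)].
2 \left(3 - 2 x\right) e^{- x}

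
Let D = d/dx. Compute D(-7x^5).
- 35 x^{4}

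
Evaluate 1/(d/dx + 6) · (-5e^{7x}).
- \frac{5 e^{7 x}}{13}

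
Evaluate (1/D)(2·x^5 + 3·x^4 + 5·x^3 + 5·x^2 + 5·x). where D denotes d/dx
\frac{x^{6}}{3} + \frac{3 x^{5}}{5} + \frac{5 x^{4}}{4} + \frac{5 x^{3}}{3} + \frac{5 x^{2}}{2}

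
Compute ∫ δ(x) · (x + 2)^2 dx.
4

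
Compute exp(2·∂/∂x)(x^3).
x^{3} + 6 x^{2} + 12 x + 8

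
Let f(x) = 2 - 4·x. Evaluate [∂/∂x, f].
-4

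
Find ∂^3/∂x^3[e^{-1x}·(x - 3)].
\left(6 - x\right) e^{- x}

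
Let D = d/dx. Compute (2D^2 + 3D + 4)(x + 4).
4 x + 19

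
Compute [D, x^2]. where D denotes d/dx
2 x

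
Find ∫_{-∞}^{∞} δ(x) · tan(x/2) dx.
0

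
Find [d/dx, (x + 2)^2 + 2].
2 x + 4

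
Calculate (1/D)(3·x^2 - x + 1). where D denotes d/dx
x^{3} - \frac{x^{2}}{2} + x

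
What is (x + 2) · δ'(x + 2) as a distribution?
-\delta(x + 2)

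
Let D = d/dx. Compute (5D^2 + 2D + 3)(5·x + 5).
15 x + 25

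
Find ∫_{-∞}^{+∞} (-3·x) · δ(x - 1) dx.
-3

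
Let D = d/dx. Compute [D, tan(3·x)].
\frac{3}{\cos^{2}{\left(3 x \right)}}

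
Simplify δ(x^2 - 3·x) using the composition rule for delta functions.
\frac{\delta(x - 3) + \delta(x)}{3}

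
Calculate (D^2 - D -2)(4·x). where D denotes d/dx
- 8 x - 4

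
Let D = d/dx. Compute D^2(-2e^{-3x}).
- 18 e^{- 3 x}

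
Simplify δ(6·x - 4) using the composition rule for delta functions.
\frac{\delta(x - 2/3)}{6}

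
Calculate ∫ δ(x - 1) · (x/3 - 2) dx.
- \frac{5}{3}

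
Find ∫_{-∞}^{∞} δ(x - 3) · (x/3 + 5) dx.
6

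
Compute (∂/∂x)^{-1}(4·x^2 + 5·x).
\frac{4 x^{3}}{3} + \frac{5 x^{2}}{2}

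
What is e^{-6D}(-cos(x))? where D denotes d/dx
- \cos{\left(x - 6 \right)}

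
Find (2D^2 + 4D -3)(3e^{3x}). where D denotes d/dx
81 e^{3 x}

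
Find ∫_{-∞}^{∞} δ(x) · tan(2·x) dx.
0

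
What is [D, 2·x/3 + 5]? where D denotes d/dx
\frac{2}{3}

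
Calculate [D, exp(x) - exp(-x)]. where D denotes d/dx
2 \cosh{\left(x \right)}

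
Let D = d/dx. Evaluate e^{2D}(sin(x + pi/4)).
\sin{\left(x + \frac{\pi}{4} + 2 \right)}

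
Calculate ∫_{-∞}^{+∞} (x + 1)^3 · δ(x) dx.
1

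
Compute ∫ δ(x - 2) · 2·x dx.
4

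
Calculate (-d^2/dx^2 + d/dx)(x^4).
4 x^{2} \left(x - 3\right)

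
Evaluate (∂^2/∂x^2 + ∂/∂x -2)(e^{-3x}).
4 e^{- 3 x}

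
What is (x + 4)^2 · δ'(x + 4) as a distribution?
0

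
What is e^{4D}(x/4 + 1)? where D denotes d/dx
\frac{x}{4} + 2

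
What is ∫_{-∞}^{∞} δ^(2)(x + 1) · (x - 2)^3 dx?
-18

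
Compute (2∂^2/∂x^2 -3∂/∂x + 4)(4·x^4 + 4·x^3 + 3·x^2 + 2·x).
16 x^{4} - 32 x^{3} + 72 x^{2} + 38 x + 6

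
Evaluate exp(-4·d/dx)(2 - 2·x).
10 - 2 x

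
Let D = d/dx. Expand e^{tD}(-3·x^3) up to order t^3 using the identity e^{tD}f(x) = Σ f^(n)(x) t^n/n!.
- 3 t^{3} - 9 t^{2} x - 9 t x^{2} - 3 x^{3}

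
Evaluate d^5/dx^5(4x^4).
0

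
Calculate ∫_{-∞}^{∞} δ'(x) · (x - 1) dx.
-1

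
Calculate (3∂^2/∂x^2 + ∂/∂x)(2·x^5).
10 x^{3} \left(x + 12\right)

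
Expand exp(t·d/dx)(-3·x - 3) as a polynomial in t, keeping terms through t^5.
- 3 t - 3 x - 3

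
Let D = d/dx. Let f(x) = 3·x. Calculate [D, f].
3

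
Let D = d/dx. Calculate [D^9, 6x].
54D^{8}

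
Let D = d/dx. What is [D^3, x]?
3D^{2}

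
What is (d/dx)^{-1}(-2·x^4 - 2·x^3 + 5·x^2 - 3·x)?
- \frac{2 x^{5}}{5} - \frac{x^{4}}{2} + \frac{5 x^{3}}{3} - \frac{3 x^{2}}{2}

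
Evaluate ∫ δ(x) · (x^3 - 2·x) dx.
0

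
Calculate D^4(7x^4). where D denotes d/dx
168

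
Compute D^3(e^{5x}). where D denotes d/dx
125 e^{5 x}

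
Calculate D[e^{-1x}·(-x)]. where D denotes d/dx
\left(x - 1\right) e^{- x}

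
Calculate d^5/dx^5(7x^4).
0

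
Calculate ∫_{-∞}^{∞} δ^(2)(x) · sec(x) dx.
1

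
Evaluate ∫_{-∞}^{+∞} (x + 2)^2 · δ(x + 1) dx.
1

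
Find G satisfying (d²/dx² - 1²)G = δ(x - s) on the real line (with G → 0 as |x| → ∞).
-\frac{e^{-|x-s|}}{2}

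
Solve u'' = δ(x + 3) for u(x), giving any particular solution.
\frac{|x + 3|}{2}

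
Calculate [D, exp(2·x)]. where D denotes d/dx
2 e^{2 x}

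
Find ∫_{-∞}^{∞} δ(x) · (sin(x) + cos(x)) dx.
1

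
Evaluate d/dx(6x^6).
36 x^{5}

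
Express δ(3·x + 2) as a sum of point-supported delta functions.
\frac{\delta(x + 2/3)}{3}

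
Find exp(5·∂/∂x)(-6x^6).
- 6 x^{6} - 180 x^{5} - 2250 x^{4} - 15000 x^{3} - 56250 x^{2} - 112500 x - 93750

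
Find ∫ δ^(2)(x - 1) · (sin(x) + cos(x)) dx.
- \sin{\left(1 \right)} - \cos{\left(1 \right)}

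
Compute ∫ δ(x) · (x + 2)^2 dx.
4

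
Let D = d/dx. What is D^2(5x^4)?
60 x^{2}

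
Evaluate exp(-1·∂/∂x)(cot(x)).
\cot{\left(x - 1 \right)}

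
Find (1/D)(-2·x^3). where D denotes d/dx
- \frac{x^{4}}{2}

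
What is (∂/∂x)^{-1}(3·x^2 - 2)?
x^{3} - 2 x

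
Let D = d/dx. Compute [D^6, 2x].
12D^{5}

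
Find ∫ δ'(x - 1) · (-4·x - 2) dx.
4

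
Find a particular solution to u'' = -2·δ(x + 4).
-|x + 4|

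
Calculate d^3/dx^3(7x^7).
1470 x^{4}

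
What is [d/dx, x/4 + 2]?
\frac{1}{4}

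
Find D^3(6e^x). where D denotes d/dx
6 e^{x}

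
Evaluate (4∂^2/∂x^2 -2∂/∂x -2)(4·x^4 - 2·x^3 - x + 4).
- 8 x^{4} - 28 x^{3} + 204 x^{2} - 46 x - 6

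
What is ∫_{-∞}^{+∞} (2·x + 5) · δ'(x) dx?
-2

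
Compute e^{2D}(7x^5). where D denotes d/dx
7 x^{5} + 70 x^{4} + 280 x^{3} + 560 x^{2} + 560 x + 224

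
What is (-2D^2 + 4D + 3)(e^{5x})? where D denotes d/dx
- 27 e^{5 x}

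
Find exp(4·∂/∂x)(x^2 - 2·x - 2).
x^{2} + 6 x + 6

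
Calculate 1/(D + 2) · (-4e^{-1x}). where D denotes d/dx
- 4 e^{- x}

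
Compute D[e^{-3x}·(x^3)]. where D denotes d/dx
3 x^{2} \left(1 - x\right) e^{- 3 x}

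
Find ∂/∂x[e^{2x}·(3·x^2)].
6 x \left(x + 1\right) e^{2 x}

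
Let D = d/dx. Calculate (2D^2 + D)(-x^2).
- 2 x - 4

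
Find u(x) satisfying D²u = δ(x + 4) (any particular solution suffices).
\frac{|x + 4|}{2}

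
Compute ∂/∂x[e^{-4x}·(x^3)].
x^{2} \left(3 - 4 x\right) e^{- 4 x}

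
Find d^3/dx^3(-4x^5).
- 240 x^{2}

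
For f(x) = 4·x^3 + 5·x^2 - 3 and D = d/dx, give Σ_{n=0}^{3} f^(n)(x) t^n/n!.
4 t^{3} + t^{2} \left(12 x + 5\right) + 2 t x \left(6 x + 5\right) + 4 x^{3} + 5 x^{2} - 3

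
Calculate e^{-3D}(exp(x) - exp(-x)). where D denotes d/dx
- e^{3 - x} + e^{x - 3}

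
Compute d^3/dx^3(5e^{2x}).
40 e^{2 x}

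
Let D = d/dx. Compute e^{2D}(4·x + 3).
4 x + 11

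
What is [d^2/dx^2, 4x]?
8\frac{d}{dx}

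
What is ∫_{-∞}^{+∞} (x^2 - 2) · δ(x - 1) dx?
-1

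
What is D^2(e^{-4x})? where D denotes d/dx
16 e^{- 4 x}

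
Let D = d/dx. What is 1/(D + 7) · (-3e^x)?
- \frac{3 e^{x}}{8}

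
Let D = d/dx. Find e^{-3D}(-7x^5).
- 7 x^{5} + 105 x^{4} - 630 x^{3} + 1890 x^{2} - 2835 x + 1701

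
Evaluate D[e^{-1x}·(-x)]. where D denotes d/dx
\left(x - 1\right) e^{- x}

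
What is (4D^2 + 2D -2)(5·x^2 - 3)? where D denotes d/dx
- 10 x^{2} + 20 x + 46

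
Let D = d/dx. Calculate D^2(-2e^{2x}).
- 8 e^{2 x}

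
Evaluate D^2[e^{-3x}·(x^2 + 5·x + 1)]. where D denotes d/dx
\left(9 x^{2} + 33 x - 19\right) e^{- 3 x}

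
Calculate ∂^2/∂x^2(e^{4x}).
16 e^{4 x}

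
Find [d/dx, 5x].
5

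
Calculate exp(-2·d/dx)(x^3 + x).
x^{3} - 6 x^{2} + 13 x - 10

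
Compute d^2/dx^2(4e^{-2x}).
16 e^{- 2 x}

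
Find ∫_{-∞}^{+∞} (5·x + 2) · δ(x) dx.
2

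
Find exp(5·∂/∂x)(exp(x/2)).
e^{\frac{x}{2} + \frac{5}{2}}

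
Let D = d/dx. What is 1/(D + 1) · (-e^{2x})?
- \frac{e^{2 x}}{3}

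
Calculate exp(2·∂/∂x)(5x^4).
5 x^{4} + 40 x^{3} + 120 x^{2} + 160 x + 80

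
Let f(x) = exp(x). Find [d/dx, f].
e^{x}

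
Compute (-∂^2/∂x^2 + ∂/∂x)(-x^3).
3 x \left(2 - x\right)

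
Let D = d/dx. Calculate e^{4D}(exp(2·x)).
e^{2 x + 8}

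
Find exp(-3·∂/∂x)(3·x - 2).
3 x - 11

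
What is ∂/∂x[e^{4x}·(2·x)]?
\left(8 x + 2\right) e^{4 x}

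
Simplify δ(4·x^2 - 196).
\frac{\delta(x - 7) + \delta(x + 7)}{56}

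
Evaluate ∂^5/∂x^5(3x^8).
20160 x^{3}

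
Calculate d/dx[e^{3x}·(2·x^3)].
6 x^{2} \left(x + 1\right) e^{3 x}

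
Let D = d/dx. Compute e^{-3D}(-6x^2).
- 6 x^{2} + 36 x - 54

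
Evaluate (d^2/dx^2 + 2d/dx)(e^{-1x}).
- e^{- x}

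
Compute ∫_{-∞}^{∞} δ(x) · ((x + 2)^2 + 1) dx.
5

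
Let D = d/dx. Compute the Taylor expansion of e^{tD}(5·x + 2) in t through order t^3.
5 t + 5 x + 2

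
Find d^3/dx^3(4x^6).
480 x^{3}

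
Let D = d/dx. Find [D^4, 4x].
16D^{3}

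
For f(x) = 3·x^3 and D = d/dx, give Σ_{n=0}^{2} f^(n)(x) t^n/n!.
3 x \left(3 t^{2} + 3 t x + x^{2}\right)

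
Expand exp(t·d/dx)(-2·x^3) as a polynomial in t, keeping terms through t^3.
- 2 t^{3} - 6 t^{2} x - 6 t x^{2} - 2 x^{3}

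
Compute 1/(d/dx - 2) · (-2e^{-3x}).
\frac{2 e^{- 3 x}}{5}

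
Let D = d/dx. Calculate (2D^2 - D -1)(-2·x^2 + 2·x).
2 x^{2} + 2 x - 10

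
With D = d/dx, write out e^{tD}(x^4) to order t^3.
x \left(4 t^{3} + 6 t^{2} x + 4 t x^{2} + x^{3}\right)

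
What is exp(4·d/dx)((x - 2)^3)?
x^{3} + 6 x^{2} + 12 x + 8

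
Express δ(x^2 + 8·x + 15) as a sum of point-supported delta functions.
\frac{\delta(x + 5) + \delta(x + 3)}{2}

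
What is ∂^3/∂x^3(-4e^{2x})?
- 32 e^{2 x}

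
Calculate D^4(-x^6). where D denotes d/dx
- 360 x^{2}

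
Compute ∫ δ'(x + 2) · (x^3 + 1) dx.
-12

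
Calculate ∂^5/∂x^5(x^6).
720 x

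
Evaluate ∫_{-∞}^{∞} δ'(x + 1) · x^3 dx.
-3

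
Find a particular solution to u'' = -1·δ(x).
-\frac{|x|}{2}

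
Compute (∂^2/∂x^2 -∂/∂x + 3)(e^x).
3 e^{x}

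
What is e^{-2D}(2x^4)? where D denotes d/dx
2 x^{4} - 16 x^{3} + 48 x^{2} - 64 x + 32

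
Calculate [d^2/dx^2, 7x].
14\frac{d}{dx}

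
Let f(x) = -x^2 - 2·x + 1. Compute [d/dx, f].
- 2 x - 2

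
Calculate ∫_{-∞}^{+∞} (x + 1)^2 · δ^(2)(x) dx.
2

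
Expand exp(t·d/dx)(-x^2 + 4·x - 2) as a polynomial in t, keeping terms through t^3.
- t^{2} - 2 t \left(x - 2\right) - x^{2} + 4 x - 2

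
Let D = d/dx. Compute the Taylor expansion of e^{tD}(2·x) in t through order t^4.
2 t + 2 x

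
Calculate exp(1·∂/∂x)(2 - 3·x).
- 3 x - 1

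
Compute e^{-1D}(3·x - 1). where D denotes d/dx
3 x - 4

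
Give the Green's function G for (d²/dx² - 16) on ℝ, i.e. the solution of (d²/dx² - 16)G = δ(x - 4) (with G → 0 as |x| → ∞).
-\frac{e^{-4|x - 4|}}{8}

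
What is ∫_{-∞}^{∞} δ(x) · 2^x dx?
1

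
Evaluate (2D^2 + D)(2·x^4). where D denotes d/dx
8 x^{2} \left(x + 6\right)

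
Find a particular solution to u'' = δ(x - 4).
\frac{|x - 4|}{2}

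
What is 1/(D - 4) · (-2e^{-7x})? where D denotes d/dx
\frac{2 e^{- 7 x}}{11}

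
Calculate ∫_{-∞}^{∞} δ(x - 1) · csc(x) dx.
\csc{\left(1 \right)}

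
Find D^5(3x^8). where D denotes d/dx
20160 x^{3}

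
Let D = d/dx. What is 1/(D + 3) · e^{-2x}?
e^{- 2 x}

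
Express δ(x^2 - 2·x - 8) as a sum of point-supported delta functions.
\frac{\delta(x + 2) + \delta(x - 4)}{6}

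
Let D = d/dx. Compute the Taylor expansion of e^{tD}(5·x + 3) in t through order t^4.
5 t + 5 x + 3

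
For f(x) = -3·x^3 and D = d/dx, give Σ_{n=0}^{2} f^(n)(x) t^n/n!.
3 x \left(- 3 t^{2} - 3 t x - x^{2}\right)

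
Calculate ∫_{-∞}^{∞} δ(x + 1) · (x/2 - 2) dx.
- \frac{5}{2}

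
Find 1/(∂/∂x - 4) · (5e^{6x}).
\frac{5 e^{6 x}}{2}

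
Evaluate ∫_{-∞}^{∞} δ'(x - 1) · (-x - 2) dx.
1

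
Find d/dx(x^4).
4 x^{3}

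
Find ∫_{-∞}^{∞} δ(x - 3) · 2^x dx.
8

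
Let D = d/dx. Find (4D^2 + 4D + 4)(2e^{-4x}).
104 e^{- 4 x}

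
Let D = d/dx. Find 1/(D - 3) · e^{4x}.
e^{4 x}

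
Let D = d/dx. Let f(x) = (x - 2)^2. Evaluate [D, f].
2 x - 4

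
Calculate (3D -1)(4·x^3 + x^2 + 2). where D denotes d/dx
- 4 x^{3} + 35 x^{2} + 6 x - 2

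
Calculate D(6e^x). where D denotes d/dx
6 e^{x}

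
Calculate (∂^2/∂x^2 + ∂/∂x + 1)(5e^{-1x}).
5 e^{- x}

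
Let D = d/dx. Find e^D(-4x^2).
- 4 x^{2} - 8 x - 4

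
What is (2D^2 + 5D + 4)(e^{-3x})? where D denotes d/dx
7 e^{- 3 x}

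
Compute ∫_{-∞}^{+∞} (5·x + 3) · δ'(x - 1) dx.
-5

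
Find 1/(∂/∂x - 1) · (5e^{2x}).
5 e^{2 x}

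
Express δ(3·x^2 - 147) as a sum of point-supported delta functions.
\frac{\delta(x - 7) + \delta(x + 7)}{42}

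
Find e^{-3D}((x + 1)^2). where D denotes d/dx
x^{2} - 4 x + 4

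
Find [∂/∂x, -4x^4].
- 16 x^{3}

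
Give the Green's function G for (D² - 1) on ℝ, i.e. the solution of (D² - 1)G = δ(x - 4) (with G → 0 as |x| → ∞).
-\frac{e^{-|x - 4|}}{2}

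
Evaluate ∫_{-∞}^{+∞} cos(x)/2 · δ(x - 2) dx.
\frac{\cos{\left(2 \right)}}{2}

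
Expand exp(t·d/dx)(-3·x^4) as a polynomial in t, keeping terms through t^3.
3 x \left(- 4 t^{3} - 6 t^{2} x - 4 t x^{2} - x^{3}\right)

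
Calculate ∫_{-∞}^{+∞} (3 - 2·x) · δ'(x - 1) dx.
2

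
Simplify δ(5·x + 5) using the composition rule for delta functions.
\frac{\delta(x + 1)}{5}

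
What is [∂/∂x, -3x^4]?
- 12 x^{3}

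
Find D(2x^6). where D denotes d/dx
12 x^{5}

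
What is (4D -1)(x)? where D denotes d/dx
4 - x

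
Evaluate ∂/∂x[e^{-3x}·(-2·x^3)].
6 x^{2} \left(x - 1\right) e^{- 3 x}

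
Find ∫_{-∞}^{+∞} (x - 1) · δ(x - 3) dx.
2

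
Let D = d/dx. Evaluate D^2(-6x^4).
- 72 x^{2}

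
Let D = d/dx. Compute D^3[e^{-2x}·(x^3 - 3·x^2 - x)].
2 \left(- 4 x^{3} + 30 x^{2} - 50 x + 15\right) e^{- 2 x}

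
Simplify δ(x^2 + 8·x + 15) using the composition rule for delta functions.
\frac{\delta(x + 5) + \delta(x + 3)}{2}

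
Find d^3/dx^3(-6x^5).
- 360 x^{2}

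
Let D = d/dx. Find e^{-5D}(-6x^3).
- 6 x^{3} + 90 x^{2} - 450 x + 750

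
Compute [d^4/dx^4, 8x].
32\frac{d^{3}}{dx^{3}}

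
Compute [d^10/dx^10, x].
10\frac{d^{9}}{dx^{9}}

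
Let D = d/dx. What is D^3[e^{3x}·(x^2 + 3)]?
\left(27 x^{2} + 54 x + 99\right) e^{3 x}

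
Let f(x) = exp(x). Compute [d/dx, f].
e^{x}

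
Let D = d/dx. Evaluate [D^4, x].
4D^{3}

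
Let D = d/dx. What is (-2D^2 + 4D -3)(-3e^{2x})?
9 e^{2 x}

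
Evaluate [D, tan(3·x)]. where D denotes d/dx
\frac{3}{\cos^{2}{\left(3 x \right)}}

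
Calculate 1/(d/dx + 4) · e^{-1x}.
\frac{e^{- x}}{3}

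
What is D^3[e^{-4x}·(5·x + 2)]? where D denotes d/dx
16 \left(7 - 20 x\right) e^{- 4 x}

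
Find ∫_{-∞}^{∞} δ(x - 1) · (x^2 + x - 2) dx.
0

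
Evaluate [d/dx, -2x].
-2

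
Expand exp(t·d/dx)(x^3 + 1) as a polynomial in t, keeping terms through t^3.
t^{3} + 3 t^{2} x + 3 t x^{2} + x^{3} + 1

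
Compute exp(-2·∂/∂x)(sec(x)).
\sec{\left(x - 2 \right)}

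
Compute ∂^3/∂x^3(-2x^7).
- 420 x^{4}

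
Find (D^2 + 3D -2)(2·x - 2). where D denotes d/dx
10 - 4 x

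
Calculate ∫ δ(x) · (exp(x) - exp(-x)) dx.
0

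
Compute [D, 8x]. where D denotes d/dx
8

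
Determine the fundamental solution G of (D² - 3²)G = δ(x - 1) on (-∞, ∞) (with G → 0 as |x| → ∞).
-\frac{e^{-3|x - 1|}}{6}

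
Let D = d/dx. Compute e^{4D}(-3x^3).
- 3 x^{3} - 36 x^{2} - 144 x - 192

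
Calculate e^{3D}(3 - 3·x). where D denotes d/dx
- 3 x - 6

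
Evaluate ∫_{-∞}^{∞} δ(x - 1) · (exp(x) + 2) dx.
2 + e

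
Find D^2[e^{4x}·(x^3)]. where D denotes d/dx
2 x \left(8 x^{2} + 12 x + 3\right) e^{4 x}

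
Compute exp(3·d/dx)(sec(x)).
\sec{\left(x + 3 \right)}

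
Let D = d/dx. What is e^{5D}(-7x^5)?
- 7 x^{5} - 175 x^{4} - 1750 x^{3} - 8750 x^{2} - 21875 x - 21875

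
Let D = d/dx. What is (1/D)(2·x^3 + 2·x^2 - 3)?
\frac{x^{4}}{2} + \frac{2 x^{3}}{3} - 3 x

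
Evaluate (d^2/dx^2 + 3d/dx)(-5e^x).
- 20 e^{x}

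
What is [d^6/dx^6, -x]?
-6\frac{d^{5}}{dx^{5}}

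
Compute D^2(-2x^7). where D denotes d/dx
- 84 x^{5}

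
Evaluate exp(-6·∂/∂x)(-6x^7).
- 6 x^{7} + 252 x^{6} - 4536 x^{5} + 45360 x^{4} - 272160 x^{3} + 979776 x^{2} - 1959552 x + 1679616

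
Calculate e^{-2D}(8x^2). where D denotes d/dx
8 x^{2} - 32 x + 32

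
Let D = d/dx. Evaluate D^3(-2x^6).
- 240 x^{3}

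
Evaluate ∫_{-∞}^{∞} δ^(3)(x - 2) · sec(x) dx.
- \left(5 + 6 \tan^{2}{\left(2 \right)}\right) \tan{\left(2 \right)} \sec{\left(2 \right)}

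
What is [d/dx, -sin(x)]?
- \cos{\left(x \right)}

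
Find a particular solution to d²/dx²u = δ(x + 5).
\frac{|x + 5|}{2}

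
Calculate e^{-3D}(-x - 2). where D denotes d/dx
1 - x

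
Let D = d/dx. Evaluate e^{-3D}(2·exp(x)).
2 e^{x - 3}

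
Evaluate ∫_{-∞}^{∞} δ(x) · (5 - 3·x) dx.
5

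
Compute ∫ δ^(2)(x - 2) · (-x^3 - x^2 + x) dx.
-14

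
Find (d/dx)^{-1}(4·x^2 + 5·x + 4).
\frac{4 x^{3}}{3} + \frac{5 x^{2}}{2} + 4 x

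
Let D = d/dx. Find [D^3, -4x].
-12D^{2}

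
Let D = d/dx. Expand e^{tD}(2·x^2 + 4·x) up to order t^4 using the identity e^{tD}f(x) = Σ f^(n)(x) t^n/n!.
2 t^{2} + 4 t \left(x + 1\right) + 2 x^{2} + 4 x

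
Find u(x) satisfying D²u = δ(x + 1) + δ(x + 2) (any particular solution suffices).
\frac{|x + 1|}{2} + \frac{|x + 2|}{2}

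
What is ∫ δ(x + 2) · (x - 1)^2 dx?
9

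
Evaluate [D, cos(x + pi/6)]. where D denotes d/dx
- \sin{\left(x + \frac{\pi}{6} \right)}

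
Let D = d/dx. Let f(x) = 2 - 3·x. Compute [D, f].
-3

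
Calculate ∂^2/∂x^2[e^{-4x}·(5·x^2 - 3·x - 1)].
2 \left(40 x^{2} - 64 x + 9\right) e^{- 4 x}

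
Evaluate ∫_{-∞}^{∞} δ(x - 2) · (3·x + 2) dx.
8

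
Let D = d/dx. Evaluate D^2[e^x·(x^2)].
\left(x^{2} + 4 x + 2\right) e^{x}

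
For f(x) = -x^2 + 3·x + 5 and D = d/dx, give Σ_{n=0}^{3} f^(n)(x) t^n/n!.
- t^{2} - t \left(2 x - 3\right) - x^{2} + 3 x + 5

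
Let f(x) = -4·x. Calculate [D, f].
-4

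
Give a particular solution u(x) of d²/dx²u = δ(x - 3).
\frac{|x - 3|}{2}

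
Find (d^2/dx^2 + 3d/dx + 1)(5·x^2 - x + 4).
5 x^{2} + 29 x + 11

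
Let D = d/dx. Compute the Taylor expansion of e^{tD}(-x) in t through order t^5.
- t - x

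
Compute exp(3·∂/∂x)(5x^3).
5 x^{3} + 45 x^{2} + 135 x + 135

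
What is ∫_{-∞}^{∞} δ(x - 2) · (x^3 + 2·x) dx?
12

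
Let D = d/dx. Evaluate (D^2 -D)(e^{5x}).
20 e^{5 x}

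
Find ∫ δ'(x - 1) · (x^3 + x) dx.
-4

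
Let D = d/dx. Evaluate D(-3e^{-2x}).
6 e^{- 2 x}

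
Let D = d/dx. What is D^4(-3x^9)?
- 9072 x^{5}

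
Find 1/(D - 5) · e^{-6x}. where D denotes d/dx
- \frac{e^{- 6 x}}{11}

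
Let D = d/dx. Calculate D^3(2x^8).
672 x^{5}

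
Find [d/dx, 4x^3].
12 x^{2}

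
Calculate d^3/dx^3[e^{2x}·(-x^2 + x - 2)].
8 \left(- x^{2} - 2 x - 2\right) e^{2 x}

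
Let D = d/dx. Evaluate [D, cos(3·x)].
- 3 \sin{\left(3 x \right)}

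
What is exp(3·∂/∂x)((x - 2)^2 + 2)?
x^{2} + 2 x + 3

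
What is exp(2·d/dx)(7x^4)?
7 x^{4} + 56 x^{3} + 168 x^{2} + 224 x + 112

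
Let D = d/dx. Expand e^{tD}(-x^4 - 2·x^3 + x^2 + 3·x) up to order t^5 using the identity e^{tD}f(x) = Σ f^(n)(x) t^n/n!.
- t^{4} - t^{3} \left(4 x + 2\right) - t^{2} \left(6 x^{2} + 6 x - 1\right) - t \left(4 x^{3} + 6 x^{2} - 2 x - 3\right) - x^{4} - 2 x^{3} + x^{2} + 3 x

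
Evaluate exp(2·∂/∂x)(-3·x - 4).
- 3 x - 10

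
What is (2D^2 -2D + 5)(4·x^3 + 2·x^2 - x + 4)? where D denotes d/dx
20 x^{3} - 14 x^{2} + 35 x + 30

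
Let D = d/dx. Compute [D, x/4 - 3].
\frac{1}{4}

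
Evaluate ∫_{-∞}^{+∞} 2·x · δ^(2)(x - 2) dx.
0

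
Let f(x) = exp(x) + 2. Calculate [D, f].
e^{x}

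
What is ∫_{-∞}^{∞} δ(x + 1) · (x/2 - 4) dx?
- \frac{9}{2}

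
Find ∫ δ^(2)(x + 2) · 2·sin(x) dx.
2 \sin{\left(2 \right)}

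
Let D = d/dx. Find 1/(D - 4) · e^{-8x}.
- \frac{e^{- 8 x}}{12}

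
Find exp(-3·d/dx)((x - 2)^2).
x^{2} - 10 x + 25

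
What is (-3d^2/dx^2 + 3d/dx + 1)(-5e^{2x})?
25 e^{2 x}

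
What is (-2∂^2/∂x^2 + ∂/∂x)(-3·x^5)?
15 x^{3} \left(8 - x\right)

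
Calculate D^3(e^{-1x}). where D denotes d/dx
- e^{- x}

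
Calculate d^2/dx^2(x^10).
90 x^{8}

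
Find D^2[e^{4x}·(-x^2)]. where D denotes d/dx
\left(- 16 x^{2} - 16 x - 2\right) e^{4 x}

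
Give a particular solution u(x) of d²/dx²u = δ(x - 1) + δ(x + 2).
\frac{|x - 1|}{2} + \frac{|x + 2|}{2}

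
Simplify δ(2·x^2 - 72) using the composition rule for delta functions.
\frac{\delta(x - 6) + \delta(x + 6)}{24}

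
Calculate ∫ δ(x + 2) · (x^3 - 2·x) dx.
-4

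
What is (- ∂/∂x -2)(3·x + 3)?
- 6 x - 9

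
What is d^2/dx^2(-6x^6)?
- 180 x^{4}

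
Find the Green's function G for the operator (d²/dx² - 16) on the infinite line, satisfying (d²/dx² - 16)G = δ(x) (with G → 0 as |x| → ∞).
-\frac{e^{-4|x|}}{8}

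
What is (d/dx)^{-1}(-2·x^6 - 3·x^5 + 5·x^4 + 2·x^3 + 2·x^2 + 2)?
- \frac{2 x^{7}}{7} - \frac{x^{6}}{2} + x^{5} + \frac{x^{4}}{2} + \frac{2 x^{3}}{3} + 2 x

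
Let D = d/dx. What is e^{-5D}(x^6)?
x^{6} - 30 x^{5} + 375 x^{4} - 2500 x^{3} + 9375 x^{2} - 18750 x + 15625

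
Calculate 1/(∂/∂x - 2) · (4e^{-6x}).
- \frac{e^{- 6 x}}{2}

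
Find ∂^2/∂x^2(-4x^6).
- 120 x^{4}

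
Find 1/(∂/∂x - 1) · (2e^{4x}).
\frac{2 e^{4 x}}{3}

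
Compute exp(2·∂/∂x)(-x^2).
- x^{2} - 4 x - 4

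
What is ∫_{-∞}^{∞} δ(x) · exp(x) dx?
1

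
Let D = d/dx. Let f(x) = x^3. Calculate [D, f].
3 x^{2}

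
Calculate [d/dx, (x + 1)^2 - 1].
2 x + 2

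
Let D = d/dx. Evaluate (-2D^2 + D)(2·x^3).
6 x \left(x - 4\right)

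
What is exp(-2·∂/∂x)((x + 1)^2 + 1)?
x^{2} - 2 x + 2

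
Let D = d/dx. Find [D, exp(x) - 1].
e^{x}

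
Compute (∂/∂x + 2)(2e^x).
6 e^{x}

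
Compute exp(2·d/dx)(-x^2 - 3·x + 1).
- x^{2} - 7 x - 9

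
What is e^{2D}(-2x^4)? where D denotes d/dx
- 2 x^{4} - 16 x^{3} - 48 x^{2} - 64 x - 32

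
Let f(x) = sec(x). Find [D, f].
\tan{\left(x \right)} \sec{\left(x \right)}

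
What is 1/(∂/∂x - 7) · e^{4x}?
- \frac{e^{4 x}}{3}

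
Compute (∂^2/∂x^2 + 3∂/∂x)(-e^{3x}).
- 18 e^{3 x}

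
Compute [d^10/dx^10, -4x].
-40\frac{d^{9}}{dx^{9}}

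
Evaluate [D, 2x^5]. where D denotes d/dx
10 x^{4}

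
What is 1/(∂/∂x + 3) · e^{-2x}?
e^{- 2 x}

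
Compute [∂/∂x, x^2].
2 x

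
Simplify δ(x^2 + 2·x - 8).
\frac{\delta(x - 2) + \delta(x + 4)}{6}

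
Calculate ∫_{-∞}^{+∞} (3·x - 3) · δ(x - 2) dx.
3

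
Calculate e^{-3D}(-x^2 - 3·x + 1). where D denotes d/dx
- x^{2} + 3 x + 1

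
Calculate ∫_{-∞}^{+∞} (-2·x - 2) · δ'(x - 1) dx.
2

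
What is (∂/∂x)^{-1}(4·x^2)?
\frac{4 x^{3}}{3}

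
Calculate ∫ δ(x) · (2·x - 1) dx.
-1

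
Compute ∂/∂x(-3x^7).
- 21 x^{6}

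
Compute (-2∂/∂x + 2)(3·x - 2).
6 x - 10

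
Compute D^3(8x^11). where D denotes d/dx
7920 x^{8}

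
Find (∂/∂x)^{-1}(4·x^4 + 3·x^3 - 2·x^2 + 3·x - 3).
\frac{4 x^{5}}{5} + \frac{3 x^{4}}{4} - \frac{2 x^{3}}{3} + \frac{3 x^{2}}{2} - 3 x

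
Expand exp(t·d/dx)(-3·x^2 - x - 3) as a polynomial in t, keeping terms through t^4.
- 3 t^{2} - t \left(6 x + 1\right) - 3 x^{2} - x - 3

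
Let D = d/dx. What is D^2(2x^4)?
24 x^{2}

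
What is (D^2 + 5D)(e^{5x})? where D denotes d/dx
50 e^{5 x}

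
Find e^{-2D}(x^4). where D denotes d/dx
x^{4} - 8 x^{3} + 24 x^{2} - 32 x + 16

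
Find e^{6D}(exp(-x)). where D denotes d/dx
e^{- x - 6}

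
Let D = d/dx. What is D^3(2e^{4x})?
128 e^{4 x}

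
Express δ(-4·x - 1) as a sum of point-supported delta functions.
\frac{\delta(x + 1/4)}{4}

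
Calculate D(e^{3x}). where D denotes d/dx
3 e^{3 x}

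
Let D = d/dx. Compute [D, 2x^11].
22 x^{10}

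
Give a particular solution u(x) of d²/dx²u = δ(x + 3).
\frac{|x + 3|}{2}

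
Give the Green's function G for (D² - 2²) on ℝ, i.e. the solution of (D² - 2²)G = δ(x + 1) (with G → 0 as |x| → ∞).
-\frac{e^{-2|x + 1|}}{4}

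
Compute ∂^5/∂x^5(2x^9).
30240 x^{4}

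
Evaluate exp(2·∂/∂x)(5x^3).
5 x^{3} + 30 x^{2} + 60 x + 40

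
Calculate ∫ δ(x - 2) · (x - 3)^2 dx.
1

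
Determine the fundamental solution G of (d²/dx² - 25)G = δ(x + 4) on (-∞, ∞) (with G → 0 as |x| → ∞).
-\frac{e^{-5|x + 4|}}{10}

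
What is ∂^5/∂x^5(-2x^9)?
- 30240 x^{4}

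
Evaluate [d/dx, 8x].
8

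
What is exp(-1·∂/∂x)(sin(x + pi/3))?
\sin{\left(x - 1 + \frac{\pi}{3} \right)}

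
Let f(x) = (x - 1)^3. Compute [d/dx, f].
3 \left(x - 1\right)^{2}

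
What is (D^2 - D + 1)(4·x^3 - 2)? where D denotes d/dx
4 x^{3} - 12 x^{2} + 24 x - 2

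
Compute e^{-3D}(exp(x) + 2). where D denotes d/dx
e^{x - 3} + 2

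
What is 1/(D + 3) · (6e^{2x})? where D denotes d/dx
\frac{6 e^{2 x}}{5}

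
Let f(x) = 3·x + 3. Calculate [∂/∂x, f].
3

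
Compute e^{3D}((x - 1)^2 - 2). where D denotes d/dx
x^{2} + 4 x + 2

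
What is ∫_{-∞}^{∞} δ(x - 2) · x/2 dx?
1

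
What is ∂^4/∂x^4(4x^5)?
480 x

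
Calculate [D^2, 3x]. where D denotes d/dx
6D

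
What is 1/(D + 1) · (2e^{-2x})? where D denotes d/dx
- 2 e^{- 2 x}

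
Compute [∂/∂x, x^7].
7 x^{6}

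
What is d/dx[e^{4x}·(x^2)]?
2 x \left(2 x + 1\right) e^{4 x}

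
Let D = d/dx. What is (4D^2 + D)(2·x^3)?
6 x \left(x + 8\right)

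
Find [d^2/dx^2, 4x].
8\frac{d}{dx}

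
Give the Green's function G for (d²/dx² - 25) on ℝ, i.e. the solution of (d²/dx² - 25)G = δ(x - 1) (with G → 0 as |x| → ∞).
-\frac{e^{-5|x - 1|}}{10}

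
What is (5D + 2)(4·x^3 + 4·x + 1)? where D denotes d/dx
8 x^{3} + 60 x^{2} + 8 x + 22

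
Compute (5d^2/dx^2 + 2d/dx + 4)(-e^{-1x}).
- 7 e^{- x}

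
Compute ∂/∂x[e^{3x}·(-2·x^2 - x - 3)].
\left(- 6 x^{2} - 7 x - 10\right) e^{3 x}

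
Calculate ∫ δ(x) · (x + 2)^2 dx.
4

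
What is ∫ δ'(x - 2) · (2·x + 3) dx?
-2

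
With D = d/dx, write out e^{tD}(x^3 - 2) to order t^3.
t^{3} + 3 t^{2} x + 3 t x^{2} + x^{3} - 2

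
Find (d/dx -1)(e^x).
0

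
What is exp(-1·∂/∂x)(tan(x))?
\tan{\left(x - 1 \right)}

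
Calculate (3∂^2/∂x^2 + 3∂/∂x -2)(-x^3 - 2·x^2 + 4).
2 x^{3} - 5 x^{2} - 30 x - 20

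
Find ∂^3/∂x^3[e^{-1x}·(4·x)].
4 \left(3 - x\right) e^{- x}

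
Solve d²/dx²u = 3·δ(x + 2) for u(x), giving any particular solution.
\frac{3|x + 2|}{2}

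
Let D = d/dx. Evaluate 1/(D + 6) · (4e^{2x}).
\frac{e^{2 x}}{2}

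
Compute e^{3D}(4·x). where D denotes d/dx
4 x + 12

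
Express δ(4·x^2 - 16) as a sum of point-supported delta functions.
\frac{\delta(x - 2) + \delta(x + 2)}{16}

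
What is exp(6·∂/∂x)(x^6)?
x^{6} + 36 x^{5} + 540 x^{4} + 4320 x^{3} + 19440 x^{2} + 46656 x + 46656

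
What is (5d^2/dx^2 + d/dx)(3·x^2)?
6 x + 30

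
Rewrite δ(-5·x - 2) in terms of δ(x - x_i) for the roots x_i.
\frac{\delta(x + 2/5)}{5}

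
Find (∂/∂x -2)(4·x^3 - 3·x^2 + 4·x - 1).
- 8 x^{3} + 18 x^{2} - 14 x + 6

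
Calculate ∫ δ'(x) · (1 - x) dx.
1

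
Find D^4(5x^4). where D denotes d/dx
120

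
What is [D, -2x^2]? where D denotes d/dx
- 4 x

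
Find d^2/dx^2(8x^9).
576 x^{7}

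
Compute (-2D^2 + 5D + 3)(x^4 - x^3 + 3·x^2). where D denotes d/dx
3 x^{4} + 17 x^{3} - 30 x^{2} + 42 x - 12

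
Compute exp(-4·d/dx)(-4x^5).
- 4 x^{5} + 80 x^{4} - 640 x^{3} + 2560 x^{2} - 5120 x + 4096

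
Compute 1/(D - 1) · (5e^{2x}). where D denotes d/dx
5 e^{2 x}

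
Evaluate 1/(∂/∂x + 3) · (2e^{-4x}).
- 2 e^{- 4 x}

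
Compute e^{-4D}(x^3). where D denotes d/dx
x^{3} - 12 x^{2} + 48 x - 64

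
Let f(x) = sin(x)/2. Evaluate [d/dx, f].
\frac{\cos{\left(x \right)}}{2}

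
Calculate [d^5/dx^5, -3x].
-15\frac{d^{4}}{dx^{4}}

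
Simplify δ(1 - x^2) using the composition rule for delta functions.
\frac{\delta(x - 1) + \delta(x + 1)}{2}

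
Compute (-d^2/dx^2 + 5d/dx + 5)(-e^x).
- 9 e^{x}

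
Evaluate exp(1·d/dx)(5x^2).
5 x^{2} + 10 x + 5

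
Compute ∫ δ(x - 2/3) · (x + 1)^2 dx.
\frac{25}{9}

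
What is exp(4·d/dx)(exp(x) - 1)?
e^{x + 4} - 1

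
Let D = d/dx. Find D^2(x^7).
42 x^{5}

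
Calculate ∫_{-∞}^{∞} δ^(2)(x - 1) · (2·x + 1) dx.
0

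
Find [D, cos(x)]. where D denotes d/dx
- \sin{\left(x \right)}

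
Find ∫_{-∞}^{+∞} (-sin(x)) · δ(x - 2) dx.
- \sin{\left(2 \right)}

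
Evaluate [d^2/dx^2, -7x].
-14\frac{d}{dx}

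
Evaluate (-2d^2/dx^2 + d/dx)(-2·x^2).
8 - 4 x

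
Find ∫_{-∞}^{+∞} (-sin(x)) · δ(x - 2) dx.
- \sin{\left(2 \right)}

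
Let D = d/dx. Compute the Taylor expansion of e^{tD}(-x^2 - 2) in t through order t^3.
- t^{2} - 2 t x - x^{2} - 2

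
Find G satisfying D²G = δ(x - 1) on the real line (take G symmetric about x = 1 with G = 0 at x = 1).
\frac{|x - 1|}{2}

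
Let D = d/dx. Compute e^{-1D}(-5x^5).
- 5 x^{5} + 25 x^{4} - 50 x^{3} + 50 x^{2} - 25 x + 5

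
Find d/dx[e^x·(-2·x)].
2 \left(- x - 1\right) e^{x}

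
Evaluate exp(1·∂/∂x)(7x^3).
7 x^{3} + 21 x^{2} + 21 x + 7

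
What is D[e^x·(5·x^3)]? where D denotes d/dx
5 x^{2} \left(x + 3\right) e^{x}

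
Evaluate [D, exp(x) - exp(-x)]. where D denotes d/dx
2 \cosh{\left(x \right)}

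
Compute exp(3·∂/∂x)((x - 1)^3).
x^{3} + 6 x^{2} + 12 x + 8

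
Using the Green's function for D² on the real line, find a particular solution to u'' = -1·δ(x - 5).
-\frac{|x - 5|}{2}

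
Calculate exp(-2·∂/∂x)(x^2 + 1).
x^{2} - 4 x + 5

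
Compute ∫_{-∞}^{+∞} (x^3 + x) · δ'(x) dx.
-1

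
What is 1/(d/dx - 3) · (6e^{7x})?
\frac{3 e^{7 x}}{2}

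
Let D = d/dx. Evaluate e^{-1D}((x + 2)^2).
x^{2} + 2 x + 1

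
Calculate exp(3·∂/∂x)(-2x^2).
- 2 x^{2} - 12 x - 18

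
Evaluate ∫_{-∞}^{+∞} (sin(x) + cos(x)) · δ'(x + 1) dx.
- \sin{\left(1 \right)} - \cos{\left(1 \right)}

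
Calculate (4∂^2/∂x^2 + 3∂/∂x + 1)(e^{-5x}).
86 e^{- 5 x}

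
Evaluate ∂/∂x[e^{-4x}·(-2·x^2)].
4 x \left(2 x - 1\right) e^{- 4 x}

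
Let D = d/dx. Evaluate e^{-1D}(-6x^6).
- 6 x^{6} + 36 x^{5} - 90 x^{4} + 120 x^{3} - 90 x^{2} + 36 x - 6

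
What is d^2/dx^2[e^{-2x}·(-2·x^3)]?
4 x \left(- 2 x^{2} + 6 x - 3\right) e^{- 2 x}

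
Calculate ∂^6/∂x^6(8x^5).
0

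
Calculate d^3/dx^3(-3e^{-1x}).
3 e^{- x}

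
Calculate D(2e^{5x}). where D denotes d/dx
10 e^{5 x}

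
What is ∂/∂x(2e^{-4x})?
- 8 e^{- 4 x}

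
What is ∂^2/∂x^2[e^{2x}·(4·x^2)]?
\left(16 x^{2} + 32 x + 8\right) e^{2 x}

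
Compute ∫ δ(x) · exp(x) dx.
1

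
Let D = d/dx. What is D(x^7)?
7 x^{6}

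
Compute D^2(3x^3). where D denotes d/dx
18 x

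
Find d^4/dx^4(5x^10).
25200 x^{6}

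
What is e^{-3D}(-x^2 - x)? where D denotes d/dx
- x^{2} + 5 x - 6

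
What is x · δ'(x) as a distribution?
-\delta(x)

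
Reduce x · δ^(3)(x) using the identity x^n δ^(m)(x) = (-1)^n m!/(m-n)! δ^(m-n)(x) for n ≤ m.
-3\delta^{(2)}(x)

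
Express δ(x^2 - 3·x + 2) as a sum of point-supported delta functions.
\frac{\delta(x - 1) + \delta(x - 2)}{1}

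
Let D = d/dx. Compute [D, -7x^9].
- 63 x^{8}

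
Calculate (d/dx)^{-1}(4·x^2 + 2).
\frac{4 x^{3}}{3} + 2 x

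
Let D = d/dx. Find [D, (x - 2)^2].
2 x - 4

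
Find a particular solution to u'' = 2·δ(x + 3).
|x + 3|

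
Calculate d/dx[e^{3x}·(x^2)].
x \left(3 x + 2\right) e^{3 x}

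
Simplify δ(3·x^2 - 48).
\frac{\delta(x - 4) + \delta(x + 4)}{24}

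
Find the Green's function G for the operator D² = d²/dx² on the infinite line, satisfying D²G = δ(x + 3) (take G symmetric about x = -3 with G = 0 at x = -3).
\frac{|x + 3|}{2}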